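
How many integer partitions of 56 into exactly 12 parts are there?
p(56, 12 parts) = 42333

Partitions of n into exactly k parts are in bijection with partitions of n − k into at most k parts (subtract 1 from each part). So p(56, exactly 12) = p(44, parts ≤ 12). Computing via the recurrence p(m, j) = p(m, j−1) + p(m−j, j) gives 42333.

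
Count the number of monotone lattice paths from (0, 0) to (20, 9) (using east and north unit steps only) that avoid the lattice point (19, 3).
Number of paths = 10004225

Total paths from (0, 0) to (20, 9): C(29, 20) = 10015005. Paths through (19, 3): (paths (0, 0) → (19, 3)) × (paths (19, 3) → (20, 9)) = C(22, 19) · C(7, 1) = 1540 · 7 = 10780. Avoidance count = 10015005 − 10780 = 10004225.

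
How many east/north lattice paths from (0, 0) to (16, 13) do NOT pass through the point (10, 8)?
Number of paths = 47647719

Total paths from (0, 0) to (16, 13): C(29, 16) = 67863915. Paths through (10, 8): (paths (0, 0) → (10, 8)) × (paths (10, 8) → (16, 13)) = C(18, 10) · C(11, 6) = 43758 · 462 = 20216196. Avoidance count = 67863915 − 20216196 = 47647719.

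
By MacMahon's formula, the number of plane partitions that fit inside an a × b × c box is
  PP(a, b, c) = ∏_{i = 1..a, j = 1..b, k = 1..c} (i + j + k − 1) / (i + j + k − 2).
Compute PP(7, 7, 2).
PP(7, 7, 2) = 2760615

Evaluate the triple product over i = 1..7, j = 1..7, k = 1..2. The factors are (2/1) · (3/2) · (3/2) · (4/3) · (4/3) · (5/4) · (5/4) · (6/5) · … (98 factors total). The numerators and denominators telescope so the product is an integer; carrying out the multiplication exactly gives PP(7, 7, 2) = 2760615.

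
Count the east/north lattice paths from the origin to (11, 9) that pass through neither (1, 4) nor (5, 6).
Number of paths = 120437

Inclusion–exclusion. Total paths: C(20, 11) = 167960. Through P₁: C(5, 1)·C(15, 10) = 15015. Through P₂: C(11, 5)·C(9, 6) = 38808. Since P₁ is strictly southwest of P₂, a monotone path through both must visit P₁ then P₂; paths through both = C(5, 1)·C(6, 4)·C(9, 6) = 6300. Avoid both = 167960 − 15015 − 38808 + 6300 = 120437.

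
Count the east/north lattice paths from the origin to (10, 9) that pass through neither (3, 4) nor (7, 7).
Number of paths = 42588

Inclusion–exclusion. Total paths: C(19, 10) = 92378. Through P₁: C(7, 3)·C(12, 7) = 27720. Through P₂: C(14, 7)·C(5, 3) = 34320. Since P₁ is strictly southwest of P₂, a monotone path through both must visit P₁ then P₂; paths through both = C(7, 3)·C(7, 4)·C(5, 3) = 12250. Avoid both = 92378 − 27720 − 34320 + 12250 = 42588.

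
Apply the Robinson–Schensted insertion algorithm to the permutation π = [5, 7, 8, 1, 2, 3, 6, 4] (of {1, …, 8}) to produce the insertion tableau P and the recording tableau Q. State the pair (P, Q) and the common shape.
P = [1, 2, 3, 4] / [5, 6, 8] / [7];  Q = [1, 2, 3, 7] / [4, 5, 6] / [8];  common shape = (4, 3, 1)

Row-insert the values π_1, π_2, … into P one at a time, bumping the leftmost entry strictly greater than the inserted value down to the next row. The recording tableau Q records, in position (i, j), the step at which that cell was added to P.
  Insert 5 (step 1): P = [5];  Q = [1]
  Insert 7 (step 2): P = [5, 7];  Q = [1, 2]
  Insert 8 (step 3): P = [5, 7, 8];  Q = [1, 2, 3]
  Insert 1 (step 4): P = [1, 7, 8] / [5];  Q = [1, 2, 3] / [4]
  Insert 2 (step 5): P = [1, 2, 8] / [5, 7];  Q = [1, 2, 3] / [4, 5]
  Insert 3 (step 6): P = [1, 2, 3] / [5, 7, 8];  Q = [1, 2, 3] / [4, 5, 6]
  Insert 6 (step 7): P = [1, 2, 3, 6] / [5, 7, 8];  Q = [1, 2, 3, 7] / [4, 5, 6]
  Insert 4 (step 8): P = [1, 2, 3, 4] / [5, 6, 8] / [7];  Q = [1, 2, 3, 7] / [4, 5, 6] / [8]
Final shape: (4, 3, 1).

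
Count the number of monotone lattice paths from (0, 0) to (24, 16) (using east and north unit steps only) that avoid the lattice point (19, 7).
Number of paths = 61535186050

Total paths from (0, 0) to (24, 16): C(40, 24) = 62852101650. Paths through (19, 7): (paths (0, 0) → (19, 7)) × (paths (19, 7) → (24, 16)) = C(26, 19) · C(14, 5) = 657800 · 2002 = 1316915600. Avoidance count = 62852101650 − 1316915600 = 61535186050.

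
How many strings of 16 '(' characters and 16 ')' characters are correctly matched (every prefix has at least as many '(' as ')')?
C_16 = 35357670

These balanced parentheses are counted by the Catalan number C_n = (1/(n + 1)) · C(2n, n). For n = 16: C_16 = (1/17) · C(32, 16) = 601080390/17 = 35357670.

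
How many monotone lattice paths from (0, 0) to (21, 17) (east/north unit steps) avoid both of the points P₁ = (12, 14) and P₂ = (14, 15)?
Number of paths = 24907365620

Inclusion–exclusion. Total paths: C(38, 21) = 28781143380. Through P₁: C(26, 12)·C(12, 9) = 2124694000. Through P₂: C(29, 14)·C(9, 7) = 2792115360. Since P₁ is strictly southwest of P₂, a monotone path through both must visit P₁ then P₂; paths through both = C(26, 12)·C(3, 2)·C(9, 7) = 1043031600. Avoid both = 28781143380 − 2124694000 − 2792115360 + 1043031600 = 24907365620.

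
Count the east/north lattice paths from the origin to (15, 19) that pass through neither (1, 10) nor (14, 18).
Number of paths = 908584010

Inclusion–exclusion. Total paths: C(34, 15) = 1855967520. Through P₁: C(11, 1)·C(23, 14) = 8989090. Through P₂: C(32, 14)·C(2, 1) = 942871200. Since P₁ is strictly southwest of P₂, a monotone path through both must visit P₁ then P₂; paths through both = C(11, 1)·C(21, 13)·C(2, 1) = 4476780. Avoid both = 1855967520 − 8989090 − 942871200 + 4476780 = 908584010.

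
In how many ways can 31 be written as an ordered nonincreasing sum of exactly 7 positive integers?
p(31, 7 parts) = 733

Partitions of n into exactly k parts are in bijection with partitions of n − k into at most k parts (subtract 1 from each part). So p(31, exactly 7) = p(24, parts ≤ 7). Computing via the recurrence p(m, j) = p(m, j−1) + p(m−j, j) gives 733.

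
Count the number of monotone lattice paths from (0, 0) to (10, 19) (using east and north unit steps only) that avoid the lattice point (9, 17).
Number of paths = 10656360

Total paths from (0, 0) to (10, 19): C(29, 10) = 20030010. Paths through (9, 17): (paths (0, 0) → (9, 17)) × (paths (9, 17) → (10, 19)) = C(26, 9) · C(3, 1) = 3124550 · 3 = 9373650. Avoidance count = 20030010 − 9373650 = 10656360.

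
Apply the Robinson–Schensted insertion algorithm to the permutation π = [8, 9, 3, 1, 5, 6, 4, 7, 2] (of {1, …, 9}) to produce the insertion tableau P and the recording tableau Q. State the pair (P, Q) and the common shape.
P = [1, 2, 6, 7] / [3, 4] / [5, 9] / [8];  Q = [1, 2, 6, 8] / [3, 5] / [4, 7] / [9];  common shape = (4, 2, 2, 1)

Row-insert the values π_1, π_2, … into P one at a time, bumping the leftmost entry strictly greater than the inserted value down to the next row. The recording tableau Q records, in position (i, j), the step at which that cell was added to P.
  Insert 8 (step 1): P = [8];  Q = [1]
  Insert 9 (step 2): P = [8, 9];  Q = [1, 2]
  Insert 3 (step 3): P = [3, 9] / [8];  Q = [1, 2] / [3]
  Insert 1 (step 4): P = [1, 9] / [3] / [8];  Q = [1, 2] / [3] / [4]
  Insert 5 (step 5): P = [1, 5] / [3, 9] / [8];  Q = [1, 2] / [3, 5] / [4]
  Insert 6 (step 6): P = [1, 5, 6] / [3, 9] / [8];  Q = [1, 2, 6] / [3, 5] / [4]
  Insert 4 (step 7): P = [1, 4, 6] / [3, 5] / [8, 9];  Q = [1, 2, 6] / [3, 5] / [4, 7]
  Insert 7 (step 8): P = [1, 4, 6, 7] / [3, 5] / [8, 9];  Q = [1, 2, 6, 8] / [3, 5] / [4, 7]
  Insert 2 (step 9): P = [1, 2, 6, 7] / [3, 4] / [5, 9] / [8];  Q = [1, 2, 6, 8] / [3, 5] / [4, 7] / [9]
Final shape: (4, 2, 2, 1).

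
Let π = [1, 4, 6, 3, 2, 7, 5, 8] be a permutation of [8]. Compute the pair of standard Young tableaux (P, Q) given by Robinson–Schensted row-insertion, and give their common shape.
P = [1, 2, 5, 7, 8] / [3, 6] / [4];  Q = [1, 2, 3, 6, 8] / [4, 7] / [5];  common shape = (5, 2, 1)

Row-insert the values π_1, π_2, … into P one at a time, bumping the leftmost entry strictly greater than the inserted value down to the next row. The recording tableau Q records, in position (i, j), the step at which that cell was added to P.
  Insert 1 (step 1): P = [1];  Q = [1]
  Insert 4 (step 2): P = [1, 4];  Q = [1, 2]
  Insert 6 (step 3): P = [1, 4, 6];  Q = [1, 2, 3]
  Insert 3 (step 4): P = [1, 3, 6] / [4];  Q = [1, 2, 3] / [4]
  Insert 2 (step 5): P = [1, 2, 6] / [3] / [4];  Q = [1, 2, 3] / [4] / [5]
  Insert 7 (step 6): P = [1, 2, 6, 7] / [3] / [4];  Q = [1, 2, 3, 6] / [4] / [5]
  Insert 5 (step 7): P = [1, 2, 5, 7] / [3, 6] / [4];  Q = [1, 2, 3, 6] / [4, 7] / [5]
  Insert 8 (step 8): P = [1, 2, 5, 7, 8] / [3, 6] / [4];  Q = [1, 2, 3, 6, 8] / [4, 7] / [5]
Final shape: (5, 2, 1).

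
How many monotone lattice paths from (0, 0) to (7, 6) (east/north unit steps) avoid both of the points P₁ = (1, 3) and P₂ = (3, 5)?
Number of paths = 1220

Inclusion–exclusion. Total paths: C(13, 7) = 1716. Through P₁: C(4, 1)·C(9, 6) = 336. Through P₂: C(8, 3)·C(5, 4) = 280. Since P₁ is strictly southwest of P₂, a monotone path through both must visit P₁ then P₂; paths through both = C(4, 1)·C(4, 2)·C(5, 4) = 120. Avoid both = 1716 − 336 − 280 + 120 = 1220.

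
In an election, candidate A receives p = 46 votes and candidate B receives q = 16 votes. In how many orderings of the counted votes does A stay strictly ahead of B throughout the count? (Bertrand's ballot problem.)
Strict-lead orderings = 132262477204725

Total orderings of the 62 votes with 46 for A: C(62, 46) = 273342452889765. By the Bertrand ballot formula (Cycle Lemma / reflection principle), the number of orderings in which A is strictly ahead of B throughout is (p − q)/(p + q) · C(p + q, p) = (46 − 16)/(46 + 16) · 273342452889765 = 132262477204725.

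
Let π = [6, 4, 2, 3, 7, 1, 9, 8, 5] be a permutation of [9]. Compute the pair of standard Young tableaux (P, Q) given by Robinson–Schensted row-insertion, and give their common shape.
P = [1, 3, 5, 8] / [2, 7] / [4, 9] / [6];  Q = [1, 4, 5, 7] / [2, 8] / [3, 9] / [6];  common shape = (4, 2, 2, 1)

Row-insert the values π_1, π_2, … into P one at a time, bumping the leftmost entry strictly greater than the inserted value down to the next row. The recording tableau Q records, in position (i, j), the step at which that cell was added to P.
  Insert 6 (step 1): P = [6];  Q = [1]
  Insert 4 (step 2): P = [4] / [6];  Q = [1] / [2]
  Insert 2 (step 3): P = [2] / [4] / [6];  Q = [1] / [2] / [3]
  Insert 3 (step 4): P = [2, 3] / [4] / [6];  Q = [1, 4] / [2] / [3]
  Insert 7 (step 5): P = [2, 3, 7] / [4] / [6];  Q = [1, 4, 5] / [2] / [3]
  Insert 1 (step 6): P = [1, 3, 7] / [2] / [4] / [6];  Q = [1, 4, 5] / [2] / [3] / [6]
  Insert 9 (step 7): P = [1, 3, 7, 9] / [2] / [4] / [6];  Q = [1, 4, 5, 7] / [2] / [3] / [6]
  Insert 8 (step 8): P = [1, 3, 7, 8] / [2, 9] / [4] / [6];  Q = [1, 4, 5, 7] / [2, 8] / [3] / [6]
  Insert 5 (step 9): P = [1, 3, 5, 8] / [2, 7] / [4, 9] / [6];  Q = [1, 4, 5, 7] / [2, 8] / [3, 9] / [6]
Final shape: (4, 2, 2, 1).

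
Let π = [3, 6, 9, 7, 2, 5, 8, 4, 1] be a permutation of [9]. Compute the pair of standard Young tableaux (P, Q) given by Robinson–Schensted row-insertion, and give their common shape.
P = [1, 4, 7, 8] / [2, 5] / [3] / [6] / [9];  Q = [1, 2, 3, 7] / [4, 6] / [5] / [8] / [9];  common shape = (4, 2, 1, 1, 1)

Row-insert the values π_1, π_2, … into P one at a time, bumping the leftmost entry strictly greater than the inserted value down to the next row. The recording tableau Q records, in position (i, j), the step at which that cell was added to P.
  Insert 3 (step 1): P = [3];  Q = [1]
  Insert 6 (step 2): P = [3, 6];  Q = [1, 2]
  Insert 9 (step 3): P = [3, 6, 9];  Q = [1, 2, 3]
  Insert 7 (step 4): P = [3, 6, 7] / [9];  Q = [1, 2, 3] / [4]
  Insert 2 (step 5): P = [2, 6, 7] / [3] / [9];  Q = [1, 2, 3] / [4] / [5]
  Insert 5 (step 6): P = [2, 5, 7] / [3, 6] / [9];  Q = [1, 2, 3] / [4, 6] / [5]
  Insert 8 (step 7): P = [2, 5, 7, 8] / [3, 6] / [9];  Q = [1, 2, 3, 7] / [4, 6] / [5]
  Insert 4 (step 8): P = [2, 4, 7, 8] / [3, 5] / [6] / [9];  Q = [1, 2, 3, 7] / [4, 6] / [5] / [8]
  Insert 1 (step 9): P = [1, 4, 7, 8] / [2, 5] / [3] / [6] / [9];  Q = [1, 2, 3, 7] / [4, 6] / [5] / [8] / [9]
Final shape: (4, 2, 1, 1, 1).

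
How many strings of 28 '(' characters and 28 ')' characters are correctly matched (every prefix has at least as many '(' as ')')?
C_28 = 263747951750360

These balanced parentheses are counted by the Catalan number C_n = (1/(n + 1)) · C(2n, n). For n = 28: C_28 = (1/29) · C(56, 28) = 7648690600760440/29 = 263747951750360.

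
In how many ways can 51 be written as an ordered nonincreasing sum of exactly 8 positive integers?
p(51, 8 parts) = 14012

Partitions of n into exactly k parts are in bijection with partitions of n − k into at most k parts (subtract 1 from each part). So p(51, exactly 8) = p(43, parts ≤ 8). Computing via the recurrence p(m, j) = p(m, j−1) + p(m−j, j) gives 14012.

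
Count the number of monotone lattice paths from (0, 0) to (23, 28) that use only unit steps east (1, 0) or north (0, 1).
Number of paths = 196793068630200

A monotone lattice path from (0, 0) to (23, 28) consists of 23 east steps and 28 north steps in some order, so it is determined by which 23 of the 51 steps are east. The count is C(51, 23) = 196793068630200.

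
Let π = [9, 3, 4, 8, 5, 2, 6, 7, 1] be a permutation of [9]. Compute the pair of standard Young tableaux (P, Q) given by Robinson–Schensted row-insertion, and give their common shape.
P = [1, 4, 5, 6, 7] / [2] / [3] / [8] / [9];  Q = [1, 3, 4, 7, 8] / [2] / [5] / [6] / [9];  common shape = (5, 1, 1, 1, 1)

Row-insert the values π_1, π_2, … into P one at a time, bumping the leftmost entry strictly greater than the inserted value down to the next row. The recording tableau Q records, in position (i, j), the step at which that cell was added to P.
  Insert 9 (step 1): P = [9];  Q = [1]
  Insert 3 (step 2): P = [3] / [9];  Q = [1] / [2]
  Insert 4 (step 3): P = [3, 4] / [9];  Q = [1, 3] / [2]
  Insert 8 (step 4): P = [3, 4, 8] / [9];  Q = [1, 3, 4] / [2]
  Insert 5 (step 5): P = [3, 4, 5] / [8] / [9];  Q = [1, 3, 4] / [2] / [5]
  Insert 2 (step 6): P = [2, 4, 5] / [3] / [8] / [9];  Q = [1, 3, 4] / [2] / [5] / [6]
  Insert 6 (step 7): P = [2, 4, 5, 6] / [3] / [8] / [9];  Q = [1, 3, 4, 7] / [2] / [5] / [6]
  Insert 7 (step 8): P = [2, 4, 5, 6, 7] / [3] / [8] / [9];  Q = [1, 3, 4, 7, 8] / [2] / [5] / [6]
  Insert 1 (step 9): P = [1, 4, 5, 6, 7] / [2] / [3] / [8] / [9];  Q = [1, 3, 4, 7, 8] / [2] / [5] / [6] / [9]
Final shape: (5, 1, 1, 1, 1).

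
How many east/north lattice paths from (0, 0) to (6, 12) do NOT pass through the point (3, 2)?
Number of paths = 15704

Total paths from (0, 0) to (6, 12): C(18, 6) = 18564. Paths through (3, 2): (paths (0, 0) → (3, 2)) × (paths (3, 2) → (6, 12)) = C(5, 3) · C(13, 3) = 10 · 286 = 2860. Avoidance count = 18564 − 2860 = 15704.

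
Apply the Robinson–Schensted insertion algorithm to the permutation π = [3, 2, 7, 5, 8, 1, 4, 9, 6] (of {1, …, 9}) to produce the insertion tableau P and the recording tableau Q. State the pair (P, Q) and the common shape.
P = [1, 4, 6, 9] / [2, 5, 8] / [3, 7];  Q = [1, 3, 5, 8] / [2, 4, 9] / [6, 7];  common shape = (4, 3, 2)

Row-insert the values π_1, π_2, … into P one at a time, bumping the leftmost entry strictly greater than the inserted value down to the next row. The recording tableau Q records, in position (i, j), the step at which that cell was added to P.
  Insert 3 (step 1): P = [3];  Q = [1]
  Insert 2 (step 2): P = [2] / [3];  Q = [1] / [2]
  Insert 7 (step 3): P = [2, 7] / [3];  Q = [1, 3] / [2]
  Insert 5 (step 4): P = [2, 5] / [3, 7];  Q = [1, 3] / [2, 4]
  Insert 8 (step 5): P = [2, 5, 8] / [3, 7];  Q = [1, 3, 5] / [2, 4]
  Insert 1 (step 6): P = [1, 5, 8] / [2, 7] / [3];  Q = [1, 3, 5] / [2, 4] / [6]
  Insert 4 (step 7): P = [1, 4, 8] / [2, 5] / [3, 7];  Q = [1, 3, 5] / [2, 4] / [6, 7]
  Insert 9 (step 8): P = [1, 4, 8, 9] / [2, 5] / [3, 7];  Q = [1, 3, 5, 8] / [2, 4] / [6, 7]
  Insert 6 (step 9): P = [1, 4, 6, 9] / [2, 5, 8] / [3, 7];  Q = [1, 3, 5, 8] / [2, 4, 9] / [6, 7]
Final shape: (4, 3, 2).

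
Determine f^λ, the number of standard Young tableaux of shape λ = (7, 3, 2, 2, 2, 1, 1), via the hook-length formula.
# SYT of shape (7, 3, 2, 2, 2, 1, 1) = 5937624

Hook-length formula: f^λ = n! / Π hook(c), product over all cells c of the Young diagram. For λ = (7, 3, 2, 2, 2, 1, 1), n = 18 boxes. Hook lengths by row (left-to-right, top-to-bottom): [13, 10, 6, 4, 3, 2, 1]; [8, 5, 1]; [6, 3]; [5, 2]; [4, 1]; [2]; [1]. Product of hooks = 1078272000. So f^λ = 18! / 1078272000 = 6402373705728000 / 1078272000 = 5937624.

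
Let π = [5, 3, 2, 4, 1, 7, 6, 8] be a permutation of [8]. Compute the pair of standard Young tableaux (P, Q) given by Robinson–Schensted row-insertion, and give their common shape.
P = [1, 4, 6, 8] / [2, 7] / [3] / [5];  Q = [1, 4, 6, 8] / [2, 7] / [3] / [5];  common shape = (4, 2, 1, 1)

Row-insert the values π_1, π_2, … into P one at a time, bumping the leftmost entry strictly greater than the inserted value down to the next row. The recording tableau Q records, in position (i, j), the step at which that cell was added to P.
  Insert 5 (step 1): P = [5];  Q = [1]
  Insert 3 (step 2): P = [3] / [5];  Q = [1] / [2]
  Insert 2 (step 3): P = [2] / [3] / [5];  Q = [1] / [2] / [3]
  Insert 4 (step 4): P = [2, 4] / [3] / [5];  Q = [1, 4] / [2] / [3]
  Insert 1 (step 5): P = [1, 4] / [2] / [3] / [5];  Q = [1, 4] / [2] / [3] / [5]
  Insert 7 (step 6): P = [1, 4, 7] / [2] / [3] / [5];  Q = [1, 4, 6] / [2] / [3] / [5]
  Insert 6 (step 7): P = [1, 4, 6] / [2, 7] / [3] / [5];  Q = [1, 4, 6] / [2, 7] / [3] / [5]
  Insert 8 (step 8): P = [1, 4, 6, 8] / [2, 7] / [3] / [5];  Q = [1, 4, 6, 8] / [2, 7] / [3] / [5]
Final shape: (4, 2, 1, 1).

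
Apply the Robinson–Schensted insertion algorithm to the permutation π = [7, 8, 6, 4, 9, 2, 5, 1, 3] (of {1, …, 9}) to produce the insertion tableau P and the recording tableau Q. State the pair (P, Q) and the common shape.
P = [1, 3, 9] / [2, 5] / [4, 8] / [6] / [7];  Q = [1, 2, 5] / [3, 7] / [4, 9] / [6] / [8];  common shape = (3, 2, 2, 1, 1)

Row-insert the values π_1, π_2, … into P one at a time, bumping the leftmost entry strictly greater than the inserted value down to the next row. The recording tableau Q records, in position (i, j), the step at which that cell was added to P.
  Insert 7 (step 1): P = [7];  Q = [1]
  Insert 8 (step 2): P = [7, 8];  Q = [1, 2]
  Insert 6 (step 3): P = [6, 8] / [7];  Q = [1, 2] / [3]
  Insert 4 (step 4): P = [4, 8] / [6] / [7];  Q = [1, 2] / [3] / [4]
  Insert 9 (step 5): P = [4, 8, 9] / [6] / [7];  Q = [1, 2, 5] / [3] / [4]
  Insert 2 (step 6): P = [2, 8, 9] / [4] / [6] / [7];  Q = [1, 2, 5] / [3] / [4] / [6]
  Insert 5 (step 7): P = [2, 5, 9] / [4, 8] / [6] / [7];  Q = [1, 2, 5] / [3, 7] / [4] / [6]
  Insert 1 (step 8): P = [1, 5, 9] / [2, 8] / [4] / [6] / [7];  Q = [1, 2, 5] / [3, 7] / [4] / [6] / [8]
  Insert 3 (step 9): P = [1, 3, 9] / [2, 5] / [4, 8] / [6] / [7];  Q = [1, 2, 5] / [3, 7] / [4, 9] / [6] / [8]
Final shape: (3, 2, 2, 1, 1).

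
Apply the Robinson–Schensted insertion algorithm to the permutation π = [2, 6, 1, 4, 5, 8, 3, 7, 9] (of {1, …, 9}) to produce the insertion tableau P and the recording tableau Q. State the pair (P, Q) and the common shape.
P = [1, 3, 5, 7, 9] / [2, 4, 8] / [6];  Q = [1, 2, 5, 6, 9] / [3, 4, 8] / [7];  common shape = (5, 3, 1)

Row-insert the values π_1, π_2, … into P one at a time, bumping the leftmost entry strictly greater than the inserted value down to the next row. The recording tableau Q records, in position (i, j), the step at which that cell was added to P.
  Insert 2 (step 1): P = [2];  Q = [1]
  Insert 6 (step 2): P = [2, 6];  Q = [1, 2]
  Insert 1 (step 3): P = [1, 6] / [2];  Q = [1, 2] / [3]
  Insert 4 (step 4): P = [1, 4] / [2, 6];  Q = [1, 2] / [3, 4]
  Insert 5 (step 5): P = [1, 4, 5] / [2, 6];  Q = [1, 2, 5] / [3, 4]
  Insert 8 (step 6): P = [1, 4, 5, 8] / [2, 6];  Q = [1, 2, 5, 6] / [3, 4]
  Insert 3 (step 7): P = [1, 3, 5, 8] / [2, 4] / [6];  Q = [1, 2, 5, 6] / [3, 4] / [7]
  Insert 7 (step 8): P = [1, 3, 5, 7] / [2, 4, 8] / [6];  Q = [1, 2, 5, 6] / [3, 4, 8] / [7]
  Insert 9 (step 9): P = [1, 3, 5, 7, 9] / [2, 4, 8] / [6];  Q = [1, 2, 5, 6, 9] / [3, 4, 8] / [7]
Final shape: (5, 3, 1).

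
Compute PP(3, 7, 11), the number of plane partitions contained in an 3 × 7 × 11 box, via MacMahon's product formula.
PP(3, 7, 11) = 431621592480

Evaluate the triple product over i = 1..3, j = 1..7, k = 1..11. The factors are (2/1) · (3/2) · (4/3) · (5/4) · (6/5) · (7/6) · (8/7) · (9/8) · … (231 factors total). The numerators and denominators telescope so the product is an integer; carrying out the multiplication exactly gives PP(3, 7, 11) = 431621592480.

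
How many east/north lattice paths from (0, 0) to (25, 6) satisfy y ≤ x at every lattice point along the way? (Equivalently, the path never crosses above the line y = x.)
Number of paths = 566370

By the reflection principle (André's argument), the number of monotone paths to (25, 6) with n ≤ m that never go above y = x is C(31, 25) − C(31, 26) = 736281 − 169911 = 566370.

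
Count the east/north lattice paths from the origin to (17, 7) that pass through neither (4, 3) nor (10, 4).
Number of paths = 172084

Inclusion–exclusion. Total paths: C(24, 17) = 346104. Through P₁: C(7, 4)·C(17, 13) = 83300. Through P₂: C(14, 10)·C(10, 7) = 120120. Since P₁ is strictly southwest of P₂, a monotone path through both must visit P₁ then P₂; paths through both = C(7, 4)·C(7, 6)·C(10, 7) = 29400. Avoid both = 346104 − 83300 − 120120 + 29400 = 172084.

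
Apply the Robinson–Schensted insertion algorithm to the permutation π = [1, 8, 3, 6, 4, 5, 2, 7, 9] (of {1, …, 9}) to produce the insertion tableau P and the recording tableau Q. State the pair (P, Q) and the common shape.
P = [1, 2, 4, 5, 7, 9] / [3] / [6] / [8];  Q = [1, 2, 4, 6, 8, 9] / [3] / [5] / [7];  common shape = (6, 1, 1, 1)

Row-insert the values π_1, π_2, … into P one at a time, bumping the leftmost entry strictly greater than the inserted value down to the next row. The recording tableau Q records, in position (i, j), the step at which that cell was added to P.
  Insert 1 (step 1): P = [1];  Q = [1]
  Insert 8 (step 2): P = [1, 8];  Q = [1, 2]
  Insert 3 (step 3): P = [1, 3] / [8];  Q = [1, 2] / [3]
  Insert 6 (step 4): P = [1, 3, 6] / [8];  Q = [1, 2, 4] / [3]
  Insert 4 (step 5): P = [1, 3, 4] / [6] / [8];  Q = [1, 2, 4] / [3] / [5]
  Insert 5 (step 6): P = [1, 3, 4, 5] / [6] / [8];  Q = [1, 2, 4, 6] / [3] / [5]
  Insert 2 (step 7): P = [1, 2, 4, 5] / [3] / [6] / [8];  Q = [1, 2, 4, 6] / [3] / [5] / [7]
  Insert 7 (step 8): P = [1, 2, 4, 5, 7] / [3] / [6] / [8];  Q = [1, 2, 4, 6, 8] / [3] / [5] / [7]
  Insert 9 (step 9): P = [1, 2, 4, 5, 7, 9] / [3] / [6] / [8];  Q = [1, 2, 4, 6, 8, 9] / [3] / [5] / [7]
Final shape: (6, 1, 1, 1).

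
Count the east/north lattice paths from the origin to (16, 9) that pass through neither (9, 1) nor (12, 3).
Number of paths = 1904075

Inclusion–exclusion. Total paths: C(25, 16) = 2042975. Through P₁: C(10, 9)·C(15, 7) = 64350. Through P₂: C(15, 12)·C(10, 4) = 95550. Since P₁ is strictly southwest of P₂, a monotone path through both must visit P₁ then P₂; paths through both = C(10, 9)·C(5, 3)·C(10, 4) = 21000. Avoid both = 2042975 − 64350 − 95550 + 21000 = 1904075.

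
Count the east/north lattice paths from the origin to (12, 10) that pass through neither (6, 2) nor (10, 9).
Number of paths = 313148

Inclusion–exclusion. Total paths: C(22, 12) = 646646. Through P₁: C(8, 6)·C(14, 6) = 84084. Through P₂: C(19, 10)·C(3, 2) = 277134. Since P₁ is strictly southwest of P₂, a monotone path through both must visit P₁ then P₂; paths through both = C(8, 6)·C(11, 4)·C(3, 2) = 27720. Avoid both = 646646 − 84084 − 277134 + 27720 = 313148.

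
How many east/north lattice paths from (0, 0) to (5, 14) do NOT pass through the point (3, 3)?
Number of paths = 10068

Total paths from (0, 0) to (5, 14): C(19, 5) = 11628. Paths through (3, 3): (paths (0, 0) → (3, 3)) × (paths (3, 3) → (5, 14)) = C(6, 3) · C(13, 2) = 20 · 78 = 1560. Avoidance count = 11628 − 1560 = 10068.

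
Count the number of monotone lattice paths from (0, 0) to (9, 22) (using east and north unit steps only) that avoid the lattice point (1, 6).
Number of paths = 15011778

Total paths from (0, 0) to (9, 22): C(31, 9) = 20160075. Paths through (1, 6): (paths (0, 0) → (1, 6)) × (paths (1, 6) → (9, 22)) = C(7, 1) · C(24, 8) = 7 · 735471 = 5148297. Avoidance count = 20160075 − 5148297 = 15011778.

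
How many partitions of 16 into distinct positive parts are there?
q(16) = 32

List partitions of 16 into distinct parts: 16, 15+1, 14+2, 13+3, 13+2+1, 12+4, 12+3+1, 11+5, 11+4+1, 11+3+2, 10+6, 10+5+1, 10+4+2, 10+3+2+1, 9+7, 9+6+1, 9+5+2, 9+4+3, 9+4+2+1, 8+7+1, 8+6+2, 8+5+3, 8+5+2+1, 8+4+3+1, 7+6+3, 7+6+2+1, 7+5+4, 7+5+3+1, 7+4+3+2, 6+5+4+1, … (32 total). There are q(16) = 32. (Euler: this equals the number of odd-part partitions of 16.)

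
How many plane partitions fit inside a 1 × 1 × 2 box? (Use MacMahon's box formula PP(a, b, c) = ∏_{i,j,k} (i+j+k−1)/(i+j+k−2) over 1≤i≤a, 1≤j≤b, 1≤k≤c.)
PP(1, 1, 2) = 3

Evaluate the triple product over i = 1..1, j = 1..1, k = 1..2. The factors are (2/1) · (3/2). The numerators and denominators telescope so the product is an integer; carrying out the multiplication exactly gives PP(1, 1, 2) = 3.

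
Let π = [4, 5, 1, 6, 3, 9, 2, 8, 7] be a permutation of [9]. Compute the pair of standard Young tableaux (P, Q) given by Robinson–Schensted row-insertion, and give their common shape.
P = [1, 2, 6, 7] / [3, 5, 8] / [4, 9];  Q = [1, 2, 4, 6] / [3, 5, 8] / [7, 9];  common shape = (4, 3, 2)

Row-insert the values π_1, π_2, … into P one at a time, bumping the leftmost entry strictly greater than the inserted value down to the next row. The recording tableau Q records, in position (i, j), the step at which that cell was added to P.
  Insert 4 (step 1): P = [4];  Q = [1]
  Insert 5 (step 2): P = [4, 5];  Q = [1, 2]
  Insert 1 (step 3): P = [1, 5] / [4];  Q = [1, 2] / [3]
  Insert 6 (step 4): P = [1, 5, 6] / [4];  Q = [1, 2, 4] / [3]
  Insert 3 (step 5): P = [1, 3, 6] / [4, 5];  Q = [1, 2, 4] / [3, 5]
  Insert 9 (step 6): P = [1, 3, 6, 9] / [4, 5];  Q = [1, 2, 4, 6] / [3, 5]
  Insert 2 (step 7): P = [1, 2, 6, 9] / [3, 5] / [4];  Q = [1, 2, 4, 6] / [3, 5] / [7]
  Insert 8 (step 8): P = [1, 2, 6, 8] / [3, 5, 9] / [4];  Q = [1, 2, 4, 6] / [3, 5, 8] / [7]
  Insert 7 (step 9): P = [1, 2, 6, 7] / [3, 5, 8] / [4, 9];  Q = [1, 2, 4, 6] / [3, 5, 8] / [7, 9]
Final shape: (4, 3, 2).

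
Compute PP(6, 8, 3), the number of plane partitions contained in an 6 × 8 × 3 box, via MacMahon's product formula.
PP(6, 8, 3) = 614083470

Evaluate the triple product over i = 1..6, j = 1..8, k = 1..3. The factors are (2/1) · (3/2) · (4/3) · (3/2) · (4/3) · (5/4) · (4/3) · (5/4) · … (144 factors total). The numerators and denominators telescope so the product is an integer; carrying out the multiplication exactly gives PP(6, 8, 3) = 614083470.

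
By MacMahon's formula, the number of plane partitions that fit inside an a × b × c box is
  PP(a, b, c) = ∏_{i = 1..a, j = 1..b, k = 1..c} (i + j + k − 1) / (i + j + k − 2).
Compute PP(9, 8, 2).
PP(9, 8, 2) = 118195220

Evaluate the triple product over i = 1..9, j = 1..8, k = 1..2. The factors are (2/1) · (3/2) · (3/2) · (4/3) · (4/3) · (5/4) · (5/4) · (6/5) · … (144 factors total). The numerators and denominators telescope so the product is an integer; carrying out the multiplication exactly gives PP(9, 8, 2) = 118195220.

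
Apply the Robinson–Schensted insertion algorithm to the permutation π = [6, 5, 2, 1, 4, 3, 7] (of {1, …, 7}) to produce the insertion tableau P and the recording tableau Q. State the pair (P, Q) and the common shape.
P = [1, 3, 7] / [2, 4] / [5] / [6];  Q = [1, 5, 7] / [2, 6] / [3] / [4];  common shape = (3, 2, 1, 1)

Row-insert the values π_1, π_2, … into P one at a time, bumping the leftmost entry strictly greater than the inserted value down to the next row. The recording tableau Q records, in position (i, j), the step at which that cell was added to P.
  Insert 6 (step 1): P = [6];  Q = [1]
  Insert 5 (step 2): P = [5] / [6];  Q = [1] / [2]
  Insert 2 (step 3): P = [2] / [5] / [6];  Q = [1] / [2] / [3]
  Insert 1 (step 4): P = [1] / [2] / [5] / [6];  Q = [1] / [2] / [3] / [4]
  Insert 4 (step 5): P = [1, 4] / [2] / [5] / [6];  Q = [1, 5] / [2] / [3] / [4]
  Insert 3 (step 6): P = [1, 3] / [2, 4] / [5] / [6];  Q = [1, 5] / [2, 6] / [3] / [4]
  Insert 7 (step 7): P = [1, 3, 7] / [2, 4] / [5] / [6];  Q = [1, 5, 7] / [2, 6] / [3] / [4]
Final shape: (3, 2, 1, 1).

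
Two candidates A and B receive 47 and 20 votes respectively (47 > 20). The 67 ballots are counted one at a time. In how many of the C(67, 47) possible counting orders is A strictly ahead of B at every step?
Strict-lead orderings = 23358544941972240

Total orderings of the 67 votes with 47 for A: C(67, 47) = 57963796707857040. By the Bertrand ballot formula (Cycle Lemma / reflection principle), the number of orderings in which A is strictly ahead of B throughout is (p − q)/(p + q) · C(p + q, p) = (47 − 20)/(47 + 20) · 57963796707857040 = 23358544941972240.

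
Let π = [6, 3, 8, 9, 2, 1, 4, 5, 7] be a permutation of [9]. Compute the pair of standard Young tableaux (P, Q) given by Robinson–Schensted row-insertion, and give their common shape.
P = [1, 4, 5, 7] / [2, 8, 9] / [3] / [6];  Q = [1, 3, 4, 9] / [2, 7, 8] / [5] / [6];  common shape = (4, 3, 1, 1)

Row-insert the values π_1, π_2, … into P one at a time, bumping the leftmost entry strictly greater than the inserted value down to the next row. The recording tableau Q records, in position (i, j), the step at which that cell was added to P.
  Insert 6 (step 1): P = [6];  Q = [1]
  Insert 3 (step 2): P = [3] / [6];  Q = [1] / [2]
  Insert 8 (step 3): P = [3, 8] / [6];  Q = [1, 3] / [2]
  Insert 9 (step 4): P = [3, 8, 9] / [6];  Q = [1, 3, 4] / [2]
  Insert 2 (step 5): P = [2, 8, 9] / [3] / [6];  Q = [1, 3, 4] / [2] / [5]
  Insert 1 (step 6): P = [1, 8, 9] / [2] / [3] / [6];  Q = [1, 3, 4] / [2] / [5] / [6]
  Insert 4 (step 7): P = [1, 4, 9] / [2, 8] / [3] / [6];  Q = [1, 3, 4] / [2, 7] / [5] / [6]
  Insert 5 (step 8): P = [1, 4, 5] / [2, 8, 9] / [3] / [6];  Q = [1, 3, 4] / [2, 7, 8] / [5] / [6]
  Insert 7 (step 9): P = [1, 4, 5, 7] / [2, 8, 9] / [3] / [6];  Q = [1, 3, 4, 9] / [2, 7, 8] / [5] / [6]
Final shape: (4, 3, 1, 1).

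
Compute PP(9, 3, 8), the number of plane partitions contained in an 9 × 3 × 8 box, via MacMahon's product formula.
PP(9, 3, 8) = 198520691512

Evaluate the triple product over i = 1..9, j = 1..3, k = 1..8. The factors are (2/1) · (3/2) · (4/3) · (5/4) · (6/5) · (7/6) · (8/7) · (9/8) · … (216 factors total). The numerators and denominators telescope so the product is an integer; carrying out the multiplication exactly gives PP(9, 3, 8) = 198520691512.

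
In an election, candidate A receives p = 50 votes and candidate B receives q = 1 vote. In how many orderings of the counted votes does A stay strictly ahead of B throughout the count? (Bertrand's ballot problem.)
Strict-lead orderings = 49

Total orderings of the 51 votes with 50 for A: C(51, 50) = 51. By the Bertrand ballot formula (Cycle Lemma / reflection principle), the number of orderings in which A is strictly ahead of B throughout is (p − q)/(p + q) · C(p + q, p) = (50 − 1)/(50 + 1) · 51 = 49.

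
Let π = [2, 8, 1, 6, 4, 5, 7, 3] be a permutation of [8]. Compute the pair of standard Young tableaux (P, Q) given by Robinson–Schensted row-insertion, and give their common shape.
P = [1, 3, 5, 7] / [2, 4] / [6] / [8];  Q = [1, 2, 6, 7] / [3, 4] / [5] / [8];  common shape = (4, 2, 1, 1)

Row-insert the values π_1, π_2, … into P one at a time, bumping the leftmost entry strictly greater than the inserted value down to the next row. The recording tableau Q records, in position (i, j), the step at which that cell was added to P.
  Insert 2 (step 1): P = [2];  Q = [1]
  Insert 8 (step 2): P = [2, 8];  Q = [1, 2]
  Insert 1 (step 3): P = [1, 8] / [2];  Q = [1, 2] / [3]
  Insert 6 (step 4): P = [1, 6] / [2, 8];  Q = [1, 2] / [3, 4]
  Insert 4 (step 5): P = [1, 4] / [2, 6] / [8];  Q = [1, 2] / [3, 4] / [5]
  Insert 5 (step 6): P = [1, 4, 5] / [2, 6] / [8];  Q = [1, 2, 6] / [3, 4] / [5]
  Insert 7 (step 7): P = [1, 4, 5, 7] / [2, 6] / [8];  Q = [1, 2, 6, 7] / [3, 4] / [5]
  Insert 3 (step 8): P = [1, 3, 5, 7] / [2, 4] / [6] / [8];  Q = [1, 2, 6, 7] / [3, 4] / [5] / [8]
Final shape: (4, 2, 1, 1).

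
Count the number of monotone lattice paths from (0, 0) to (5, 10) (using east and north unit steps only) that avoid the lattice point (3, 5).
Number of paths = 1827

Total paths from (0, 0) to (5, 10): C(15, 5) = 3003. Paths through (3, 5): (paths (0, 0) → (3, 5)) × (paths (3, 5) → (5, 10)) = C(8, 3) · C(7, 2) = 56 · 21 = 1176. Avoidance count = 3003 − 1176 = 1827.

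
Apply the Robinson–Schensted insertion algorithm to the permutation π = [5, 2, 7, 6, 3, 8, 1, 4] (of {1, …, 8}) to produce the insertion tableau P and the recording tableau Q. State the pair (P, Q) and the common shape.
P = [1, 3, 4] / [2, 6, 8] / [5] / [7];  Q = [1, 3, 6] / [2, 4, 8] / [5] / [7];  common shape = (3, 3, 1, 1)

Row-insert the values π_1, π_2, … into P one at a time, bumping the leftmost entry strictly greater than the inserted value down to the next row. The recording tableau Q records, in position (i, j), the step at which that cell was added to P.
  Insert 5 (step 1): P = [5];  Q = [1]
  Insert 2 (step 2): P = [2] / [5];  Q = [1] / [2]
  Insert 7 (step 3): P = [2, 7] / [5];  Q = [1, 3] / [2]
  Insert 6 (step 4): P = [2, 6] / [5, 7];  Q = [1, 3] / [2, 4]
  Insert 3 (step 5): P = [2, 3] / [5, 6] / [7];  Q = [1, 3] / [2, 4] / [5]
  Insert 8 (step 6): P = [2, 3, 8] / [5, 6] / [7];  Q = [1, 3, 6] / [2, 4] / [5]
  Insert 1 (step 7): P = [1, 3, 8] / [2, 6] / [5] / [7];  Q = [1, 3, 6] / [2, 4] / [5] / [7]
  Insert 4 (step 8): P = [1, 3, 4] / [2, 6, 8] / [5] / [7];  Q = [1, 3, 6] / [2, 4, 8] / [5] / [7]
Final shape: (3, 3, 1, 1).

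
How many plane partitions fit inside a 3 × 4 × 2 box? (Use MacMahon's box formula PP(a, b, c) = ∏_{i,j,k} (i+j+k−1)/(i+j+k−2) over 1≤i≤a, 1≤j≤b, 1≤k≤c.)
PP(3, 4, 2) = 490

Evaluate the triple product over i = 1..3, j = 1..4, k = 1..2. The factors are (2/1) · (3/2) · (3/2) · (4/3) · (4/3) · (5/4) · (5/4) · (6/5) · … (24 factors total). The numerators and denominators telescope so the product is an integer; carrying out the multiplication exactly gives PP(3, 4, 2) = 490.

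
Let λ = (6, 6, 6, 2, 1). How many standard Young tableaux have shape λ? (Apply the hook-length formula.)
# SYT of shape (6, 6, 6, 2, 1) = 67897830

Hook-length formula: f^λ = n! / Π hook(c), product over all cells c of the Young diagram. For λ = (6, 6, 6, 2, 1), n = 21 boxes. Hook lengths by row (left-to-right, top-to-bottom): [10, 8, 6, 5, 4, 3]; [9, 7, 5, 4, 3, 2]; [8, 6, 4, 3, 2, 1]; [3, 1]; [1]. Product of hooks = 752467968000. So f^λ = 21! / 752467968000 = 51090942171709440000 / 752467968000 = 67897830.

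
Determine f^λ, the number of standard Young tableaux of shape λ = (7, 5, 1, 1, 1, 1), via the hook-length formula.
# SYT of shape (7, 5, 1, 1, 1, 1) = 200200

Hook-length formula: f^λ = n! / Π hook(c), product over all cells c of the Young diagram. For λ = (7, 5, 1, 1, 1, 1), n = 16 boxes. Hook lengths by row (left-to-right, top-to-bottom): [12, 7, 6, 5, 4, 2, 1]; [9, 4, 3, 2, 1]; [4]; [3]; [2]; [1]. Product of hooks = 104509440. So f^λ = 16! / 104509440 = 20922789888000 / 104509440 = 200200.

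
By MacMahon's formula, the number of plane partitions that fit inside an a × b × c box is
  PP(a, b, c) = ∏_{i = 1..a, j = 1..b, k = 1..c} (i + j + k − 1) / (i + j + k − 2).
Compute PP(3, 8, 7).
PP(3, 8, 7) = 4971151900

Evaluate the triple product over i = 1..3, j = 1..8, k = 1..7. The factors are (2/1) · (3/2) · (4/3) · (5/4) · (6/5) · (7/6) · (8/7) · (3/2) · … (168 factors total). The numerators and denominators telescope so the product is an integer; carrying out the multiplication exactly gives PP(3, 8, 7) = 4971151900.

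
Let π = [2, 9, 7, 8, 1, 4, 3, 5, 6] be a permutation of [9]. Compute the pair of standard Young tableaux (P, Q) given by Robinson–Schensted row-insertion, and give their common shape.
P = [1, 3, 5, 6] / [2, 4, 8] / [7] / [9];  Q = [1, 2, 4, 9] / [3, 6, 8] / [5] / [7];  common shape = (4, 3, 1, 1)

Row-insert the values π_1, π_2, … into P one at a time, bumping the leftmost entry strictly greater than the inserted value down to the next row. The recording tableau Q records, in position (i, j), the step at which that cell was added to P.
  Insert 2 (step 1): P = [2];  Q = [1]
  Insert 9 (step 2): P = [2, 9];  Q = [1, 2]
  Insert 7 (step 3): P = [2, 7] / [9];  Q = [1, 2] / [3]
  Insert 8 (step 4): P = [2, 7, 8] / [9];  Q = [1, 2, 4] / [3]
  Insert 1 (step 5): P = [1, 7, 8] / [2] / [9];  Q = [1, 2, 4] / [3] / [5]
  Insert 4 (step 6): P = [1, 4, 8] / [2, 7] / [9];  Q = [1, 2, 4] / [3, 6] / [5]
  Insert 3 (step 7): P = [1, 3, 8] / [2, 4] / [7] / [9];  Q = [1, 2, 4] / [3, 6] / [5] / [7]
  Insert 5 (step 8): P = [1, 3, 5] / [2, 4, 8] / [7] / [9];  Q = [1, 2, 4] / [3, 6, 8] / [5] / [7]
  Insert 6 (step 9): P = [1, 3, 5, 6] / [2, 4, 8] / [7] / [9];  Q = [1, 2, 4, 9] / [3, 6, 8] / [5] / [7]
Final shape: (4, 3, 1, 1).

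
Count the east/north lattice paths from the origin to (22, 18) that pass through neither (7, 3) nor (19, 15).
Number of paths = 64136783400

Inclusion–exclusion. Total paths: C(40, 22) = 113380261800. Through P₁: C(10, 7)·C(30, 15) = 18614102400. Through P₂: C(34, 19)·C(6, 3) = 37119350400. Since P₁ is strictly southwest of P₂, a monotone path through both must visit P₁ then P₂; paths through both = C(10, 7)·C(24, 12)·C(6, 3) = 6489974400. Avoid both = 113380261800 − 18614102400 − 37119350400 + 6489974400 = 64136783400.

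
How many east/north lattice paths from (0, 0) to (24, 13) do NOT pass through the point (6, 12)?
Number of paths = 3562114584

Total paths from (0, 0) to (24, 13): C(37, 24) = 3562467300. Paths through (6, 12): (paths (0, 0) → (6, 12)) × (paths (6, 12) → (24, 13)) = C(18, 6) · C(19, 18) = 18564 · 19 = 352716. Avoidance count = 3562467300 − 352716 = 3562114584.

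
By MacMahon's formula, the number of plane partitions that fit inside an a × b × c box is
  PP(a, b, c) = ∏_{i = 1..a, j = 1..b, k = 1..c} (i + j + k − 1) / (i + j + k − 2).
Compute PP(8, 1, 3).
PP(8, 1, 3) = 165

Evaluate the triple product over i = 1..8, j = 1..1, k = 1..3. The factors are (2/1) · (3/2) · (4/3) · (3/2) · (4/3) · (5/4) · (4/3) · (5/4) · … (24 factors total). The numerators and denominators telescope so the product is an integer; carrying out the multiplication exactly gives PP(8, 1, 3) = 165.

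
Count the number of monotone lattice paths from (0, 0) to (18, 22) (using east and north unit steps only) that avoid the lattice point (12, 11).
Number of paths = 96646944472

Total paths from (0, 0) to (18, 22): C(40, 18) = 113380261800. Paths through (12, 11): (paths (0, 0) → (12, 11)) × (paths (12, 11) → (18, 22)) = C(23, 12) · C(17, 6) = 1352078 · 12376 = 16733317328. Avoidance count = 113380261800 − 16733317328 = 96646944472.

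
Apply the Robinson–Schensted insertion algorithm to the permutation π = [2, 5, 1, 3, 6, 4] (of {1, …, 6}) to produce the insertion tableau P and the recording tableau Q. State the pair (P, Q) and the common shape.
P = [1, 3, 4] / [2, 5, 6];  Q = [1, 2, 5] / [3, 4, 6];  common shape = (3, 3)

Row-insert the values π_1, π_2, … into P one at a time, bumping the leftmost entry strictly greater than the inserted value down to the next row. The recording tableau Q records, in position (i, j), the step at which that cell was added to P.
  Insert 2 (step 1): P = [2];  Q = [1]
  Insert 5 (step 2): P = [2, 5];  Q = [1, 2]
  Insert 1 (step 3): P = [1, 5] / [2];  Q = [1, 2] / [3]
  Insert 3 (step 4): P = [1, 3] / [2, 5];  Q = [1, 2] / [3, 4]
  Insert 6 (step 5): P = [1, 3, 6] / [2, 5];  Q = [1, 2, 5] / [3, 4]
  Insert 4 (step 6): P = [1, 3, 4] / [2, 5, 6];  Q = [1, 2, 5] / [3, 4, 6]
Final shape: (3, 3).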